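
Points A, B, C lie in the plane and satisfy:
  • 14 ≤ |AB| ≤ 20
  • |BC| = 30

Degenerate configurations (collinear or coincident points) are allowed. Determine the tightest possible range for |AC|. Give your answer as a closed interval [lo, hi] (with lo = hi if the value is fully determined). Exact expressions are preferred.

|AB| ∈ [14, 20]
|BC| ∈ {30}
|AC| ∈ [10, 50]

|AC| ∈ [10, 50]  (≈ [10.0000, 50.0000])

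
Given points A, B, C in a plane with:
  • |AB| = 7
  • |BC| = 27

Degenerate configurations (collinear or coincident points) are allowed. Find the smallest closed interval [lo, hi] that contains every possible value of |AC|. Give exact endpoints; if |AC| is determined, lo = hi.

|AB| ∈ {7}
|BC| ∈ {27}
|AC| ∈ [20, 34]

|AC| ∈ [20, 34]  (≈ [20.0000, 34.0000])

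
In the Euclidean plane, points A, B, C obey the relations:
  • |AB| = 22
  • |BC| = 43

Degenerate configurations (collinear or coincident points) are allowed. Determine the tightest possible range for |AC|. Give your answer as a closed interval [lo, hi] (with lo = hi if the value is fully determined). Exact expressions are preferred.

|AC| ∈ [21, 65]  (≈ [21.0000, 65.0000])

|AB| ∈ {22}
|BC| ∈ {43}
|AC| ∈ [21, 65]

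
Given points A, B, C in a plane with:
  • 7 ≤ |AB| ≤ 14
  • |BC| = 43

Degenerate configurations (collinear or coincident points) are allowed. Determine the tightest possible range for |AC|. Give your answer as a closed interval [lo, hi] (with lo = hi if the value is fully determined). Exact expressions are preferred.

|AB| ∈ [7, 14]
|BC| ∈ {43}
|AC| ∈ [29, 57]

|AC| ∈ [29, 57]  (≈ [29.0000, 57.0000])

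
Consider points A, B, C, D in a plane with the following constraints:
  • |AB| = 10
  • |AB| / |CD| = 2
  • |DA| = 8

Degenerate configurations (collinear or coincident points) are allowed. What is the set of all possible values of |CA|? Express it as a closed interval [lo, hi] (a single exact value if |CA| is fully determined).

|CA| ∈ [3, 13]  (≈ [3.0000, 13.0000])

|AB| ∈ {10}
|AD| ∈ {8}
|CD| ∈ {5}
|BD| ∈ [2, 18]
|AC| ∈ [3, 13]
|BC| ∈ [0, 23]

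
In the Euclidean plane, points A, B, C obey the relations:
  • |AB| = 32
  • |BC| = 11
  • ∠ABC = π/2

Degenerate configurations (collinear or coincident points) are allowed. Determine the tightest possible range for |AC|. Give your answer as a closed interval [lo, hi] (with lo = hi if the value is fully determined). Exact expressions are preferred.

|AC| = √(1145)  (≈ 33.8378)

|AB| ∈ {32}
|BC| ∈ {11}
|AC| ∈ {√(1145)}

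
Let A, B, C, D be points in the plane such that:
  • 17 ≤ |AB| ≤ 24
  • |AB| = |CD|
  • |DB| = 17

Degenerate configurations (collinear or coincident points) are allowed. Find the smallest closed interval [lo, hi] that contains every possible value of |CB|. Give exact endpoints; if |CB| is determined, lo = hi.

|AB| ∈ [17, 24]
|BD| ∈ {17}
|CD| ∈ [17, 24]
|AD| ∈ [0, 41]
|BC| ∈ [0, 41]
|AC| ∈ [0, 65]

|CB| ∈ [0, 41]  (≈ [0.0000, 41.0000])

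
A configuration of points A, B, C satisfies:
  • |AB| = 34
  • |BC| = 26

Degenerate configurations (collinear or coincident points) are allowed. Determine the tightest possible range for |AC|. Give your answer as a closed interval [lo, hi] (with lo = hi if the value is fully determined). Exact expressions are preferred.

|AB| ∈ {34}
|BC| ∈ {26}
|AC| ∈ [8, 60]

|AC| ∈ [8, 60]  (≈ [8.0000, 60.0000])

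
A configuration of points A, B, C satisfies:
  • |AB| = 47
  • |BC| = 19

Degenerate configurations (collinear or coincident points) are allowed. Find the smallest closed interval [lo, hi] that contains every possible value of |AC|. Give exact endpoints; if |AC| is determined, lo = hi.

|AB| ∈ {47}
|BC| ∈ {19}
|AC| ∈ [28, 66]

|AC| ∈ [28, 66]  (≈ [28.0000, 66.0000])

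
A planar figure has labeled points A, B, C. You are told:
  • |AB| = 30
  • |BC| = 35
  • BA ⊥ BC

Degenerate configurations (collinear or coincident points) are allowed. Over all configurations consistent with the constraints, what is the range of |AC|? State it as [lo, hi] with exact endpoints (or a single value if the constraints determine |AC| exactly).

|AB| ∈ {30}
|BC| ∈ {35}
|AC| ∈ {5·√(85)}

|AC| = 5·√(85)  (≈ 46.0977)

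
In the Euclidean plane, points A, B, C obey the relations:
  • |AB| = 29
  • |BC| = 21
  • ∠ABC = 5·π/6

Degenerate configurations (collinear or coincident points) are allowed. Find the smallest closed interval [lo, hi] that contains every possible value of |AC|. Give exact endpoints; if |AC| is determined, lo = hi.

|AC| = √(609·√(3) + 1282)  (≈ 48.3407)

|AB| ∈ {29}
|BC| ∈ {21}
|AC| ∈ {√(609·√(3) + 1282)}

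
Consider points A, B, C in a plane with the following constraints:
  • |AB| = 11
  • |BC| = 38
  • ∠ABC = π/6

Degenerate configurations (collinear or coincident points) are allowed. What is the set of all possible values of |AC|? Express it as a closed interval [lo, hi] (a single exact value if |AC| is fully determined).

|AB| ∈ {11}
|BC| ∈ {38}
|AC| ∈ {√(1565 - 418·√(3))}

|AC| = √(1565 - 418·√(3))  (≈ 29.0000)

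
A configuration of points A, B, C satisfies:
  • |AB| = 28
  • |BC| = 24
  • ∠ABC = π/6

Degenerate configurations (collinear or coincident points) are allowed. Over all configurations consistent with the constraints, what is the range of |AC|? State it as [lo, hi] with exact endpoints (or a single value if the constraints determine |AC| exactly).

|AB| ∈ {28}
|BC| ∈ {24}
|AC| ∈ {4·√(85 - 42·√(3))}

|AC| = 4·√(85 - 42·√(3))  (≈ 14.0022)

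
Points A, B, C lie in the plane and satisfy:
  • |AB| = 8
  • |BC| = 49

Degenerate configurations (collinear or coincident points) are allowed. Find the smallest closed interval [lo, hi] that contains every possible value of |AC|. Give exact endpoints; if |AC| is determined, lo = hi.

|AB| ∈ {8}
|BC| ∈ {49}
|AC| ∈ [41, 57]

|AC| ∈ [41, 57]  (≈ [41.0000, 57.0000])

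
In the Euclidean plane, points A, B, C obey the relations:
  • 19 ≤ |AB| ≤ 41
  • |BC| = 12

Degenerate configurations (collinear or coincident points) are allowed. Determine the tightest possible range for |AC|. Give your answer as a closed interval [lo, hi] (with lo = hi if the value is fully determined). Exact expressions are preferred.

|AC| ∈ [7, 53]  (≈ [7.0000, 53.0000])

|AB| ∈ [19, 41]
|BC| ∈ {12}
|AC| ∈ [7, 53]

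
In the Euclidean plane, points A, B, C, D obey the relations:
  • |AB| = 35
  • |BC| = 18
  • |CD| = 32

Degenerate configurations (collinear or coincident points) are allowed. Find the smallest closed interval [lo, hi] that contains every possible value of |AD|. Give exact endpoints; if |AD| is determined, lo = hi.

|AB| ∈ {35}
|BC| ∈ {18}
|CD| ∈ {32}
|AC| ∈ [17, 53]
|BD| ∈ [14, 50]
|AD| ∈ [0, 85]

|AD| ∈ [0, 85]  (≈ [0.0000, 85.0000])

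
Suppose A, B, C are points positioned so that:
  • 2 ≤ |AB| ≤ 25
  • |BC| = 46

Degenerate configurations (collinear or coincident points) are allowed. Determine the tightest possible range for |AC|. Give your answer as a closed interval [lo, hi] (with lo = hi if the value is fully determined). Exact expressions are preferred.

|AC| ∈ [21, 71]  (≈ [21.0000, 71.0000])

|AB| ∈ [2, 25]
|BC| ∈ {46}
|AC| ∈ [21, 71]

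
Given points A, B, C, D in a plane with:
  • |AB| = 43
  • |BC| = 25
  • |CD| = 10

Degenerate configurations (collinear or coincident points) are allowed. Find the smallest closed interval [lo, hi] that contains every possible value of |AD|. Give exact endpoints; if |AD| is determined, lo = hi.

|AD| ∈ [8, 78]  (≈ [8.0000, 78.0000])

|AB| ∈ {43}
|BC| ∈ {25}
|CD| ∈ {10}
|AC| ∈ [18, 68]
|BD| ∈ [15, 35]
|AD| ∈ [8, 78]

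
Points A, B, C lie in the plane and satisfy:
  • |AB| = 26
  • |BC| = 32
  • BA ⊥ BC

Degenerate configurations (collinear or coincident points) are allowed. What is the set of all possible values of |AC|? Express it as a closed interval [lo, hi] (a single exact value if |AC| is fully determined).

|AB| ∈ {26}
|BC| ∈ {32}
|AC| ∈ {10·√(17)}

|AC| = 10·√(17)  (≈ 41.2311)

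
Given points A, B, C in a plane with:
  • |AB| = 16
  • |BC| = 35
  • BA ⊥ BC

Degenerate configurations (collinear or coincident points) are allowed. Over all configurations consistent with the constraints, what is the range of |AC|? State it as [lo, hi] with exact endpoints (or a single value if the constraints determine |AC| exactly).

|AC| = √(1481)  (≈ 38.4838)

|AB| ∈ {16}
|BC| ∈ {35}
|AC| ∈ {√(1481)}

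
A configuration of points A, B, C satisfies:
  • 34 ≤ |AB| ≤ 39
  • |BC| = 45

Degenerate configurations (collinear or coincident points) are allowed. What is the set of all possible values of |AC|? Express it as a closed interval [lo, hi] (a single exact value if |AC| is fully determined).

|AB| ∈ [34, 39]
|BC| ∈ {45}
|AC| ∈ [6, 84]

|AC| ∈ [6, 84]  (≈ [6.0000, 84.0000])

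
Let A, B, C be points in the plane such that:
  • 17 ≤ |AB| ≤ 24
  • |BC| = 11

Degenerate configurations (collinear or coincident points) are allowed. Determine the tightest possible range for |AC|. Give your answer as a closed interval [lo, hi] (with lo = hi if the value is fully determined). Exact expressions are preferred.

|AC| ∈ [6, 35]  (≈ [6.0000, 35.0000])

|AB| ∈ [17, 24]
|BC| ∈ {11}
|AC| ∈ [6, 35]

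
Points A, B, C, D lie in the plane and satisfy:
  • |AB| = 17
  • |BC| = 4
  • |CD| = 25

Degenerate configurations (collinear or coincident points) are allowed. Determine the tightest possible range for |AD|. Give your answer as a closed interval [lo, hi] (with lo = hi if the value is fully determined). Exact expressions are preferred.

|AD| ∈ [4, 46]  (≈ [4.0000, 46.0000])

|AB| ∈ {17}
|BC| ∈ {4}
|CD| ∈ {25}
|AC| ∈ [13, 21]
|BD| ∈ [21, 29]
|AD| ∈ [4, 46]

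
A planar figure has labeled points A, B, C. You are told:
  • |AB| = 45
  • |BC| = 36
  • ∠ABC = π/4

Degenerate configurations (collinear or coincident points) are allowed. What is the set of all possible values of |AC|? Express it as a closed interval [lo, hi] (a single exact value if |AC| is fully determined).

|AB| ∈ {45}
|BC| ∈ {36}
|AC| ∈ {9·√(41 - 20·√(2))}

|AC| = 9·√(41 - 20·√(2))  (≈ 32.0932)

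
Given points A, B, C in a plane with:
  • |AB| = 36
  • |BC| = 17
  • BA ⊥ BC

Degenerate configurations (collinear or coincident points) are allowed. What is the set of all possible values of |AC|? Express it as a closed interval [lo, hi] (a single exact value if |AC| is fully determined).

|AC| = √(1585)  (≈ 39.8121)

|AB| ∈ {36}
|BC| ∈ {17}
|AC| ∈ {√(1585)}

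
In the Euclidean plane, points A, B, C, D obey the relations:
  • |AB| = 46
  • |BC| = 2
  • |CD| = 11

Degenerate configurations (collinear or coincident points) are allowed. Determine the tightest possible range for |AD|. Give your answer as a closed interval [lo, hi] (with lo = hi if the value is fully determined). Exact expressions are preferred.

|AB| ∈ {46}
|BC| ∈ {2}
|CD| ∈ {11}
|AC| ∈ [44, 48]
|BD| ∈ [9, 13]
|AD| ∈ [33, 59]

|AD| ∈ [33, 59]  (≈ [33.0000, 59.0000])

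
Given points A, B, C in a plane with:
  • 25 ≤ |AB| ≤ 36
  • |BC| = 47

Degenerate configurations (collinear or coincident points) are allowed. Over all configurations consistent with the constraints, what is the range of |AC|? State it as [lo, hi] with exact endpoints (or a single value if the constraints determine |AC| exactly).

|AC| ∈ [11, 83]  (≈ [11.0000, 83.0000])

|AB| ∈ [25, 36]
|BC| ∈ {47}
|AC| ∈ [11, 83]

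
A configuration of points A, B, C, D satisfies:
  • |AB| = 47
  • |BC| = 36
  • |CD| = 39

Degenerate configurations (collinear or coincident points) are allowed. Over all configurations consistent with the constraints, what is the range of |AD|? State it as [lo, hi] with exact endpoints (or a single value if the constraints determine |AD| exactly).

|AD| ∈ [0, 122]  (≈ [0.0000, 122.0000])

|AB| ∈ {47}
|BC| ∈ {36}
|CD| ∈ {39}
|AC| ∈ [11, 83]
|BD| ∈ [3, 75]
|AD| ∈ [0, 122]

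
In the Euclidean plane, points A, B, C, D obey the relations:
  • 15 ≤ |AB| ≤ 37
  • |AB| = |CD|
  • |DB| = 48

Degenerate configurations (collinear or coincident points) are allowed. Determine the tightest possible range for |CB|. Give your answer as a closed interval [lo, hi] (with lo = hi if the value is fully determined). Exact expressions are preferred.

|CB| ∈ [11, 85]  (≈ [11.0000, 85.0000])

|AB| ∈ [15, 37]
|BD| ∈ {48}
|CD| ∈ [15, 37]
|AD| ∈ [11, 85]
|BC| ∈ [11, 85]
|AC| ∈ [0, 122]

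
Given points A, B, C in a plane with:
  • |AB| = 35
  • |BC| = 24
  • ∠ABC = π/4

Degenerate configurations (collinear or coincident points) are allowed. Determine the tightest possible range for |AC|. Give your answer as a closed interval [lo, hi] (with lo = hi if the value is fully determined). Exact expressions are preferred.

|AC| = √(1801 - 840·√(2))  (≈ 24.7601)

|AB| ∈ {35}
|BC| ∈ {24}
|AC| ∈ {√(1801 - 840·√(2))}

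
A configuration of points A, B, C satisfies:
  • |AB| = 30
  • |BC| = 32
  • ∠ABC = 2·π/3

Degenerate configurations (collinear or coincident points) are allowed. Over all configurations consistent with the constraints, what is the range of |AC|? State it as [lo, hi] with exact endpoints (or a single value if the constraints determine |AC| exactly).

|AC| = 2·√(721)  (≈ 53.7029)

|AB| ∈ {30}
|BC| ∈ {32}
|AC| ∈ {2·√(721)}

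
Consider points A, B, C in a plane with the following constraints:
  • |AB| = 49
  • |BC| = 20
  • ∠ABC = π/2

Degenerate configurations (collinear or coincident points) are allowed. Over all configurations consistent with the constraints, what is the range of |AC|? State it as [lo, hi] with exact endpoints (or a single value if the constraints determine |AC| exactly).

|AB| ∈ {49}
|BC| ∈ {20}
|AC| ∈ {√(2801)}

|AC| = √(2801)  (≈ 52.9245)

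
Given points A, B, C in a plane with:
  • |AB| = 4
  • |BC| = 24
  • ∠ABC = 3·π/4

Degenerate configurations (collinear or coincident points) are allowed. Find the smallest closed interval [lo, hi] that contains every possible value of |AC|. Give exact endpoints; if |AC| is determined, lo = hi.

|AC| = 4·√(6·√(2) + 37)  (≈ 26.9771)

|AB| ∈ {4}
|BC| ∈ {24}
|AC| ∈ {4·√(6·√(2) + 37)}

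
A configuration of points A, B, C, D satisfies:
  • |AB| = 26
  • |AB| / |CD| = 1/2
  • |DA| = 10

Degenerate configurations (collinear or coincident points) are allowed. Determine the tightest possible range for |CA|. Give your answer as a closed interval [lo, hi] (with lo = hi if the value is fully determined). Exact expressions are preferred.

|CA| ∈ [42, 62]  (≈ [42.0000, 62.0000])

|AB| ∈ {26}
|AD| ∈ {10}
|CD| ∈ {52}
|BD| ∈ [16, 36]
|AC| ∈ [42, 62]
|BC| ∈ [16, 88]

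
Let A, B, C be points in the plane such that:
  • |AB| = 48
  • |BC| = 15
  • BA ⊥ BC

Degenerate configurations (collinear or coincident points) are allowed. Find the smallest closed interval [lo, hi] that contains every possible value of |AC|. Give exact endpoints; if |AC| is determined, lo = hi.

|AC| = 3·√(281)  (≈ 50.2892)

|AB| ∈ {48}
|BC| ∈ {15}
|AC| ∈ {3·√(281)}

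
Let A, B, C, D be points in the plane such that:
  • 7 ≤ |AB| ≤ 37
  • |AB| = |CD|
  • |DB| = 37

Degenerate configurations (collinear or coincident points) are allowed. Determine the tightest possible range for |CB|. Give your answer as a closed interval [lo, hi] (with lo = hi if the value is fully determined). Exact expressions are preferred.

|CB| ∈ [0, 74]  (≈ [0.0000, 74.0000])

|AB| ∈ [7, 37]
|BD| ∈ {37}
|CD| ∈ [7, 37]
|AD| ∈ [0, 74]
|BC| ∈ [0, 74]
|AC| ∈ [0, 111]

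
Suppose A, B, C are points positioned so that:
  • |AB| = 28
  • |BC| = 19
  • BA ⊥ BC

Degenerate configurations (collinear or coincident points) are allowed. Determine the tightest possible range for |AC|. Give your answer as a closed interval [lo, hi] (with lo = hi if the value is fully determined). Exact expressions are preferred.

|AC| = √(1145)  (≈ 33.8378)

|AB| ∈ {28}
|BC| ∈ {19}
|AC| ∈ {√(1145)}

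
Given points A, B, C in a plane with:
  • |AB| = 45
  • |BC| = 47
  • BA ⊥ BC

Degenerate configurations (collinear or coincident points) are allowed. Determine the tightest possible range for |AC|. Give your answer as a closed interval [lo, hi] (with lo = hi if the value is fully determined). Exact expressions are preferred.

|AB| ∈ {45}
|BC| ∈ {47}
|AC| ∈ {√(4234)}

|AC| = √(4234)  (≈ 65.0692)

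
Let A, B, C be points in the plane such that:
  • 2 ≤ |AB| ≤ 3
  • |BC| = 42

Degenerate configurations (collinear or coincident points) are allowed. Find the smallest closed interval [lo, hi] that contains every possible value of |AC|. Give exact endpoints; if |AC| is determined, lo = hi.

|AC| ∈ [39, 45]  (≈ [39.0000, 45.0000])

|AB| ∈ [2, 3]
|BC| ∈ {42}
|AC| ∈ [39, 45]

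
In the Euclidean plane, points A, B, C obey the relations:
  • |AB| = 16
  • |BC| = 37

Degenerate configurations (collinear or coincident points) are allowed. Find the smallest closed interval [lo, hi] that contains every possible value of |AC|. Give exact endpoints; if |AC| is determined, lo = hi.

|AC| ∈ [21, 53]  (≈ [21.0000, 53.0000])

|AB| ∈ {16}
|BC| ∈ {37}
|AC| ∈ [21, 53]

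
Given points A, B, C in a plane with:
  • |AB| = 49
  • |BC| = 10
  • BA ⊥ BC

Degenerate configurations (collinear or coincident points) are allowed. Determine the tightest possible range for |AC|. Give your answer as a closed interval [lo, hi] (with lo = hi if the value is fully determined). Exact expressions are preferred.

|AC| = √(2501)  (≈ 50.0100)

|AB| ∈ {49}
|BC| ∈ {10}
|AC| ∈ {√(2501)}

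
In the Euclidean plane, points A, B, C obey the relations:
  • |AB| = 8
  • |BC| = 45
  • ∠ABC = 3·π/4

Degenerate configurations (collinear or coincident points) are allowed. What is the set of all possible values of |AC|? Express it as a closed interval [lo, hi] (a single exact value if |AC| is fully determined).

|AB| ∈ {8}
|BC| ∈ {45}
|AC| ∈ {√(360·√(2) + 2089)}

|AC| = √(360·√(2) + 2089)  (≈ 50.9717)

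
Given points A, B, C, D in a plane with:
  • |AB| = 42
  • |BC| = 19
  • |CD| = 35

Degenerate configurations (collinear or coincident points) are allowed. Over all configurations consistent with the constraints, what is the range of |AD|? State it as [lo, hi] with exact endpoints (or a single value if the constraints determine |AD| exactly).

|AB| ∈ {42}
|BC| ∈ {19}
|CD| ∈ {35}
|AC| ∈ [23, 61]
|BD| ∈ [16, 54]
|AD| ∈ [0, 96]

|AD| ∈ [0, 96]  (≈ [0.0000, 96.0000])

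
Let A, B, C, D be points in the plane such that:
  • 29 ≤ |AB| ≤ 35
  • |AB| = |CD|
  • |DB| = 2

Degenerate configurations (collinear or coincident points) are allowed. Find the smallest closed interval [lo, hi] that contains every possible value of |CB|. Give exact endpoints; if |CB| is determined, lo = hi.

|CB| ∈ [27, 37]  (≈ [27.0000, 37.0000])

|AB| ∈ [29, 35]
|BD| ∈ {2}
|CD| ∈ [29, 35]
|AD| ∈ [27, 37]
|BC| ∈ [27, 37]
|AC| ∈ [0, 72]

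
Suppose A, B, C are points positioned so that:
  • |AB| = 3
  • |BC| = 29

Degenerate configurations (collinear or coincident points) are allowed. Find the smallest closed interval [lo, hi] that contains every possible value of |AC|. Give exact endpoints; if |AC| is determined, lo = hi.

|AC| ∈ [26, 32]  (≈ [26.0000, 32.0000])

|AB| ∈ {3}
|BC| ∈ {29}
|AC| ∈ [26, 32]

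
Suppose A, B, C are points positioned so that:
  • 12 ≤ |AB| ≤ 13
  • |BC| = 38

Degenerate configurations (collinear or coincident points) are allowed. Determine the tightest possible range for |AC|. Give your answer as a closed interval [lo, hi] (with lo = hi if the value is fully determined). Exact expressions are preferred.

|AC| ∈ [25, 51]  (≈ [25.0000, 51.0000])

|AB| ∈ [12, 13]
|BC| ∈ {38}
|AC| ∈ [25, 51]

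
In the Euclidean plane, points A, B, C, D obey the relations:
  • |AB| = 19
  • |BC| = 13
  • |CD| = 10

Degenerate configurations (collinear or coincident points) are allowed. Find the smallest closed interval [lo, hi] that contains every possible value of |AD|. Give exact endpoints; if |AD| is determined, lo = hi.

|AD| ∈ [0, 42]  (≈ [0.0000, 42.0000])

|AB| ∈ {19}
|BC| ∈ {13}
|CD| ∈ {10}
|AC| ∈ [6, 32]
|BD| ∈ [3, 23]
|AD| ∈ [0, 42]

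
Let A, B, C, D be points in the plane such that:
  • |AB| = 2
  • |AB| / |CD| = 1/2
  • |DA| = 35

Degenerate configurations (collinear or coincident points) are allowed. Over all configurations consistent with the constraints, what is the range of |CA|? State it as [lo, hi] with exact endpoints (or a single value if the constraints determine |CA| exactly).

|AB| ∈ {2}
|AD| ∈ {35}
|CD| ∈ {4}
|BD| ∈ [33, 37]
|AC| ∈ [31, 39]
|BC| ∈ [29, 41]

|CA| ∈ [31, 39]  (≈ [31.0000, 39.0000])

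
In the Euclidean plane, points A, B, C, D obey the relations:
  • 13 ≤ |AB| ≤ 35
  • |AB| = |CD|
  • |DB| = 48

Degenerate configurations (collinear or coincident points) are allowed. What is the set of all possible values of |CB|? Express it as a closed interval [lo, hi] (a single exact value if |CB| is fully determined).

|AB| ∈ [13, 35]
|BD| ∈ {48}
|CD| ∈ [13, 35]
|AD| ∈ [13, 83]
|BC| ∈ [13, 83]
|AC| ∈ [0, 118]

|CB| ∈ [13, 83]  (≈ [13.0000, 83.0000])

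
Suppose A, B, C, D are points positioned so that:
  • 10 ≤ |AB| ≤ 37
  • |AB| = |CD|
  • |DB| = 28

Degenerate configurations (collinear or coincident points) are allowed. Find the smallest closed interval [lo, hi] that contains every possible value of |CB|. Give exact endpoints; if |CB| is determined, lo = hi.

|CB| ∈ [0, 65]  (≈ [0.0000, 65.0000])

|AB| ∈ [10, 37]
|BD| ∈ {28}
|CD| ∈ [10, 37]
|AD| ∈ [0, 65]
|BC| ∈ [0, 65]
|AC| ∈ [0, 102]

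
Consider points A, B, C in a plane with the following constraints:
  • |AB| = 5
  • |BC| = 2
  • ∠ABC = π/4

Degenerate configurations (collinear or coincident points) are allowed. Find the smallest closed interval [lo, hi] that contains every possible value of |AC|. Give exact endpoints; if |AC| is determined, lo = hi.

|AC| = √(29 - 10·√(2))  (≈ 3.8546)

|AB| ∈ {5}
|BC| ∈ {2}
|AC| ∈ {√(29 - 10·√(2))}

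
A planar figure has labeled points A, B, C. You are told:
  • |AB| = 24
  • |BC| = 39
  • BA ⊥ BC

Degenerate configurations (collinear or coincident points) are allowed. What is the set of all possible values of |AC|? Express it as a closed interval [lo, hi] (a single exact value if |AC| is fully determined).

|AC| = 3·√(233)  (≈ 45.7930)

|AB| ∈ {24}
|BC| ∈ {39}
|AC| ∈ {3·√(233)}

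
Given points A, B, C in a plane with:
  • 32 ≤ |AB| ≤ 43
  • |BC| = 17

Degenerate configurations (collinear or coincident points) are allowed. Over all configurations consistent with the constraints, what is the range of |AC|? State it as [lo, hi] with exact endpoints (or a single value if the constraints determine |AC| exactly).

|AC| ∈ [15, 60]  (≈ [15.0000, 60.0000])

|AB| ∈ [32, 43]
|BC| ∈ {17}
|AC| ∈ [15, 60]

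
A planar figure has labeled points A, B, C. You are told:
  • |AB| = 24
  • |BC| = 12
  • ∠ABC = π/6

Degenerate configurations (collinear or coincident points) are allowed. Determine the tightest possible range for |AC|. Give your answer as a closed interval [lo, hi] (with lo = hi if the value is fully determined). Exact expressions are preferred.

|AC| = 12·√(5 - 2·√(3))  (≈ 14.8718)

|AB| ∈ {24}
|BC| ∈ {12}
|AC| ∈ {12·√(5 - 2·√(3))}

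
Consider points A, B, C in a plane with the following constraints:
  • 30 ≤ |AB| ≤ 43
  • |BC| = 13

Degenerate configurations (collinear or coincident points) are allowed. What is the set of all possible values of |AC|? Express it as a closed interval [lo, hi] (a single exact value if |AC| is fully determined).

|AB| ∈ [30, 43]
|BC| ∈ {13}
|AC| ∈ [17, 56]

|AC| ∈ [17, 56]  (≈ [17.0000, 56.0000])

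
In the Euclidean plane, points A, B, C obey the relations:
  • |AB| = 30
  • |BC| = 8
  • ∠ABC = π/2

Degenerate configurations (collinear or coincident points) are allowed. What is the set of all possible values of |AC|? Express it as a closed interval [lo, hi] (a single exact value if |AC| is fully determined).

|AB| ∈ {30}
|BC| ∈ {8}
|AC| ∈ {2·√(241)}

|AC| = 2·√(241)  (≈ 31.0483)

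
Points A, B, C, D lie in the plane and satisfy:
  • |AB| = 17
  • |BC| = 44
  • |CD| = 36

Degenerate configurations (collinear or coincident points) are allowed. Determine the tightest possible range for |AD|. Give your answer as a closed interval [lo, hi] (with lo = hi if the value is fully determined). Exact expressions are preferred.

|AD| ∈ [0, 97]  (≈ [0.0000, 97.0000])

|AB| ∈ {17}
|BC| ∈ {44}
|CD| ∈ {36}
|AC| ∈ [27, 61]
|BD| ∈ [8, 80]
|AD| ∈ [0, 97]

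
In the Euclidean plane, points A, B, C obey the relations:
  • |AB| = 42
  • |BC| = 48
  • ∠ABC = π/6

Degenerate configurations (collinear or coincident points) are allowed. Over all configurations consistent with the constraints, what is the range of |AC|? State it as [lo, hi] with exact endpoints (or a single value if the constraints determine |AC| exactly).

|AB| ∈ {42}
|BC| ∈ {48}
|AC| ∈ {6·√(113 - 56·√(3))}

|AC| = 6·√(113 - 56·√(3))  (≈ 24.0039)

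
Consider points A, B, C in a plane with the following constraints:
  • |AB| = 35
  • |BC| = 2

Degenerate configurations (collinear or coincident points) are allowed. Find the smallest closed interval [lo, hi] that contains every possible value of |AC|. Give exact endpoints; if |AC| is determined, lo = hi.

|AC| ∈ [33, 37]  (≈ [33.0000, 37.0000])

|AB| ∈ {35}
|BC| ∈ {2}
|AC| ∈ [33, 37]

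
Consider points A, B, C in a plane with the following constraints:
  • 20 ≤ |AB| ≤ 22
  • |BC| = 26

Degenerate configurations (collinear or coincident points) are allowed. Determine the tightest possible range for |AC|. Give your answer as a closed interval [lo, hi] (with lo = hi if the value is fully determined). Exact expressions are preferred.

|AB| ∈ [20, 22]
|BC| ∈ {26}
|AC| ∈ [4, 48]

|AC| ∈ [4, 48]  (≈ [4.0000, 48.0000])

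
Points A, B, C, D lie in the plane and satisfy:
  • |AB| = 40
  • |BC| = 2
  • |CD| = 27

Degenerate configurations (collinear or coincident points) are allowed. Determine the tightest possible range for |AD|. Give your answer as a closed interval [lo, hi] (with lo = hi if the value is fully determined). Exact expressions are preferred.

|AD| ∈ [11, 69]  (≈ [11.0000, 69.0000])

|AB| ∈ {40}
|BC| ∈ {2}
|CD| ∈ {27}
|AC| ∈ [38, 42]
|BD| ∈ [25, 29]
|AD| ∈ [11, 69]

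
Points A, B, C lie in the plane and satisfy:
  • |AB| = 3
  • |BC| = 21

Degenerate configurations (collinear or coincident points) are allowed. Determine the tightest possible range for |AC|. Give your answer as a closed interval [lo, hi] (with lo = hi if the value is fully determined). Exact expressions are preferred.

|AB| ∈ {3}
|BC| ∈ {21}
|AC| ∈ [18, 24]

|AC| ∈ [18, 24]  (≈ [18.0000, 24.0000])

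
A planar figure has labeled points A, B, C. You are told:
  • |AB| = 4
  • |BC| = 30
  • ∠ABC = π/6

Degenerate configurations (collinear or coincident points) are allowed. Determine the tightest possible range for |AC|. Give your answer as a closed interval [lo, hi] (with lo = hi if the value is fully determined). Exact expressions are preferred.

|AB| ∈ {4}
|BC| ∈ {30}
|AC| ∈ {2·√(229 - 30·√(3))}

|AC| = 2·√(229 - 30·√(3))  (≈ 26.6112)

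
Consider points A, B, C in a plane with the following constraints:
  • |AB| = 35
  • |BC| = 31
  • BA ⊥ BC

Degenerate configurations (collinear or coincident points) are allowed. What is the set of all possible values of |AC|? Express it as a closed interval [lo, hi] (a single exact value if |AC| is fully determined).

|AB| ∈ {35}
|BC| ∈ {31}
|AC| ∈ {√(2186)}

|AC| = √(2186)  (≈ 46.7547)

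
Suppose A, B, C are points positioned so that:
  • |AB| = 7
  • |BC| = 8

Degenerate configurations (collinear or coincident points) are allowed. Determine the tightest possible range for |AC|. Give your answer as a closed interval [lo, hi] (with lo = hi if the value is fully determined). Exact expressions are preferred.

|AC| ∈ [1, 15]  (≈ [1.0000, 15.0000])

|AB| ∈ {7}
|BC| ∈ {8}
|AC| ∈ [1, 15]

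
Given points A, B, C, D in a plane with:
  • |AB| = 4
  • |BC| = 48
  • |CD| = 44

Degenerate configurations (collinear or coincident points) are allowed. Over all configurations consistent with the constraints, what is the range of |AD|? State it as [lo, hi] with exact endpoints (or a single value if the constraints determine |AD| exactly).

|AB| ∈ {4}
|BC| ∈ {48}
|CD| ∈ {44}
|AC| ∈ [44, 52]
|BD| ∈ [4, 92]
|AD| ∈ [0, 96]

|AD| ∈ [0, 96]  (≈ [0.0000, 96.0000])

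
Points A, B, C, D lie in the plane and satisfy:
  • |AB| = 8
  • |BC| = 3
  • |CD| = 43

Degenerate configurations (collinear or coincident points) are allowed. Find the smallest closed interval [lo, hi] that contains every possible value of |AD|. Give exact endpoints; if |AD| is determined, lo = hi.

|AB| ∈ {8}
|BC| ∈ {3}
|CD| ∈ {43}
|AC| ∈ [5, 11]
|BD| ∈ [40, 46]
|AD| ∈ [32, 54]

|AD| ∈ [32, 54]  (≈ [32.0000, 54.0000])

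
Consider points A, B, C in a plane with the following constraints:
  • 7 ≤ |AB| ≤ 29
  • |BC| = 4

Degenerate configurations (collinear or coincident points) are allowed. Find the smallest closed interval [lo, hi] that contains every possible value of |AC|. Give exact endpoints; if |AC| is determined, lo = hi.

|AB| ∈ [7, 29]
|BC| ∈ {4}
|AC| ∈ [3, 33]

|AC| ∈ [3, 33]  (≈ [3.0000, 33.0000])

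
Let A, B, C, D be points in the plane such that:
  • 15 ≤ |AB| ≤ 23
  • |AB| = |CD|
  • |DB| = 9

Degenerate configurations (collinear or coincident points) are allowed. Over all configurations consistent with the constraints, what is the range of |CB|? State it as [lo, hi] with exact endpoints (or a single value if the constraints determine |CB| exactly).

|CB| ∈ [6, 32]  (≈ [6.0000, 32.0000])

|AB| ∈ [15, 23]
|BD| ∈ {9}
|CD| ∈ [15, 23]
|AD| ∈ [6, 32]
|BC| ∈ [6, 32]
|AC| ∈ [0, 55]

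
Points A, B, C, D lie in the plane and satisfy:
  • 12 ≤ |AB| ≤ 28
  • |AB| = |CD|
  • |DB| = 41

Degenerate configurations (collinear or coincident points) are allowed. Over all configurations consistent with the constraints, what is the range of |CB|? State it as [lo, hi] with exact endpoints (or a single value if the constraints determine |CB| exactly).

|AB| ∈ [12, 28]
|BD| ∈ {41}
|CD| ∈ [12, 28]
|AD| ∈ [13, 69]
|BC| ∈ [13, 69]
|AC| ∈ [0, 97]

|CB| ∈ [13, 69]  (≈ [13.0000, 69.0000])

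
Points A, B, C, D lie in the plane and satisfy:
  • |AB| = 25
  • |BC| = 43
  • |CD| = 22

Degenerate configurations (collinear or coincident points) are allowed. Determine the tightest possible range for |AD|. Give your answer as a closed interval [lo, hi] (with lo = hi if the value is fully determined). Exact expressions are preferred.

|AD| ∈ [0, 90]  (≈ [0.0000, 90.0000])

|AB| ∈ {25}
|BC| ∈ {43}
|CD| ∈ {22}
|AC| ∈ [18, 68]
|BD| ∈ [21, 65]
|AD| ∈ [0, 90]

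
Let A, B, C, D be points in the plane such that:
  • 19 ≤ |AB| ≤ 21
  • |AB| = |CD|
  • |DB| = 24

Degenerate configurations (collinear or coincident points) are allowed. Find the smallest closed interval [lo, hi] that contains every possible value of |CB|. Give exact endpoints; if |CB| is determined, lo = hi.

|AB| ∈ [19, 21]
|BD| ∈ {24}
|CD| ∈ [19, 21]
|AD| ∈ [3, 45]
|BC| ∈ [3, 45]
|AC| ∈ [0, 66]

|CB| ∈ [3, 45]  (≈ [3.0000, 45.0000])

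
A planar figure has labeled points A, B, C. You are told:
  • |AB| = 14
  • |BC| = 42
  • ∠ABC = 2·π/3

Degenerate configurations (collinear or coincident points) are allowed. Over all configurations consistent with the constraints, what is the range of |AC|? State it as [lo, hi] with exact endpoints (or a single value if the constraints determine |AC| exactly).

|AC| = 14·√(13)  (≈ 50.4777)

|AB| ∈ {14}
|BC| ∈ {42}
|AC| ∈ {14·√(13)}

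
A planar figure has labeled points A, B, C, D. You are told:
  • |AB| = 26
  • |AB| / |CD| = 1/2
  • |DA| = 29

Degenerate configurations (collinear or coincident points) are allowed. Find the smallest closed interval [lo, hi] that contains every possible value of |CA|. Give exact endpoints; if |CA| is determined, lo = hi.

|AB| ∈ {26}
|AD| ∈ {29}
|CD| ∈ {52}
|BD| ∈ [3, 55]
|AC| ∈ [23, 81]
|BC| ∈ [0, 107]

|CA| ∈ [23, 81]  (≈ [23.0000, 81.0000])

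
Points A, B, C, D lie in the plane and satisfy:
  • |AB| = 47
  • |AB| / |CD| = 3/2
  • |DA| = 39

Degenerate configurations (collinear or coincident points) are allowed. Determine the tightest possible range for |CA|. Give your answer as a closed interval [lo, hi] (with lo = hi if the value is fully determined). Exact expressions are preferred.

|AB| ∈ {47}
|AD| ∈ {39}
|CD| ∈ {94/3}
|BD| ∈ [8, 86]
|AC| ∈ [23/3, 211/3]
|BC| ∈ [0, 352/3]

|CA| ∈ [23/3, 211/3]  (≈ [7.6667, 70.3333])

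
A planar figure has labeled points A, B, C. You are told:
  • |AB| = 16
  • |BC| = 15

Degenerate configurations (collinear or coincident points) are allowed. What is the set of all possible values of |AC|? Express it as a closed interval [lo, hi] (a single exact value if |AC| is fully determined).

|AB| ∈ {16}
|BC| ∈ {15}
|AC| ∈ [1, 31]

|AC| ∈ [1, 31]  (≈ [1.0000, 31.0000])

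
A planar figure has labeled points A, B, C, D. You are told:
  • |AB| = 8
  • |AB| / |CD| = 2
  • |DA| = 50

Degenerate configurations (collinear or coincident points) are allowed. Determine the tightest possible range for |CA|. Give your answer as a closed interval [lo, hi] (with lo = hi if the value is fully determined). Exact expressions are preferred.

|CA| ∈ [46, 54]  (≈ [46.0000, 54.0000])

|AB| ∈ {8}
|AD| ∈ {50}
|CD| ∈ {4}
|BD| ∈ [42, 58]
|AC| ∈ [46, 54]
|BC| ∈ [38, 62]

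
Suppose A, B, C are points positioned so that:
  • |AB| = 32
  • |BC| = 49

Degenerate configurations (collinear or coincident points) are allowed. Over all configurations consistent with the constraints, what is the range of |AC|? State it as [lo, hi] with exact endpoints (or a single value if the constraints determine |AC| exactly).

|AB| ∈ {32}
|BC| ∈ {49}
|AC| ∈ [17, 81]

|AC| ∈ [17, 81]  (≈ [17.0000, 81.0000])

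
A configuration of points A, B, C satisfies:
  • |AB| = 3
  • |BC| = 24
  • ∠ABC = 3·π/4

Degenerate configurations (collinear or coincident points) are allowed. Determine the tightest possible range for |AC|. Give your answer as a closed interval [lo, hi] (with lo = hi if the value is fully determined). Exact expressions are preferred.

|AC| = 3·√(8·√(2) + 65)  (≈ 26.2073)

|AB| ∈ {3}
|BC| ∈ {24}
|AC| ∈ {3·√(8·√(2) + 65)}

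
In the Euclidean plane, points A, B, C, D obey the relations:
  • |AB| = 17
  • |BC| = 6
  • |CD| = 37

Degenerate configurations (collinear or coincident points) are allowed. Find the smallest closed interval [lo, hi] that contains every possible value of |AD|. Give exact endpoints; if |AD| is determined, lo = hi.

|AD| ∈ [14, 60]  (≈ [14.0000, 60.0000])

|AB| ∈ {17}
|BC| ∈ {6}
|CD| ∈ {37}
|AC| ∈ [11, 23]
|BD| ∈ [31, 43]
|AD| ∈ [14, 60]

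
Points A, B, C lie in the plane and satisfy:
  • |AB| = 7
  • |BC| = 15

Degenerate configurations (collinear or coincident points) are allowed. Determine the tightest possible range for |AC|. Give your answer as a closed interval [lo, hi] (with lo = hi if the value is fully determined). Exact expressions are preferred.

|AB| ∈ {7}
|BC| ∈ {15}
|AC| ∈ [8, 22]

|AC| ∈ [8, 22]  (≈ [8.0000, 22.0000])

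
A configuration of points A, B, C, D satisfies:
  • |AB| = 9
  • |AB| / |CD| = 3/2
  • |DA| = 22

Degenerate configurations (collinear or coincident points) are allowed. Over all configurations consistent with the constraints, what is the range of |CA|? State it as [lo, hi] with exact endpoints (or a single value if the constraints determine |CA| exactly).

|AB| ∈ {9}
|AD| ∈ {22}
|CD| ∈ {6}
|BD| ∈ [13, 31]
|AC| ∈ [16, 28]
|BC| ∈ [7, 37]

|CA| ∈ [16, 28]  (≈ [16.0000, 28.0000])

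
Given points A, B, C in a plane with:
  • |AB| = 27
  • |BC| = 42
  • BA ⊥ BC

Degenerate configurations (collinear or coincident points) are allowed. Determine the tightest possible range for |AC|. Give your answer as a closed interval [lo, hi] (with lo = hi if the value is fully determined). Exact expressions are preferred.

|AC| = 3·√(277)  (≈ 49.9300)

|AB| ∈ {27}
|BC| ∈ {42}
|AC| ∈ {3·√(277)}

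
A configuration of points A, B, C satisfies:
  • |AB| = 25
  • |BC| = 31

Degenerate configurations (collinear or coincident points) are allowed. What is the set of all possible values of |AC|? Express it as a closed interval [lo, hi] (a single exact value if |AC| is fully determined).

|AB| ∈ {25}
|BC| ∈ {31}
|AC| ∈ [6, 56]

|AC| ∈ [6, 56]  (≈ [6.0000, 56.0000])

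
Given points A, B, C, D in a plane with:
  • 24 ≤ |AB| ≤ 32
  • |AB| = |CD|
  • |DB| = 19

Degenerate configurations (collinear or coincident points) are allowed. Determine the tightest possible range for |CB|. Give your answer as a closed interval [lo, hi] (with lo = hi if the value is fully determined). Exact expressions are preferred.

|CB| ∈ [5, 51]  (≈ [5.0000, 51.0000])

|AB| ∈ [24, 32]
|BD| ∈ {19}
|CD| ∈ [24, 32]
|AD| ∈ [5, 51]
|BC| ∈ [5, 51]
|AC| ∈ [0, 83]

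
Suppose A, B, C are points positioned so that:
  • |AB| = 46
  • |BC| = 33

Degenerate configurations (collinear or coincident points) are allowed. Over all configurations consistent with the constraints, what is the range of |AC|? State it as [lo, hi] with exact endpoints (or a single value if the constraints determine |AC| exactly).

|AC| ∈ [13, 79]  (≈ [13.0000, 79.0000])

|AB| ∈ {46}
|BC| ∈ {33}
|AC| ∈ [13, 79]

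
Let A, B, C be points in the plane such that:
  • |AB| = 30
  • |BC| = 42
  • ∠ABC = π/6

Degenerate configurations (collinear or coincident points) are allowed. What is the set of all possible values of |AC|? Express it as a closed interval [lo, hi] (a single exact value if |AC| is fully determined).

|AB| ∈ {30}
|BC| ∈ {42}
|AC| ∈ {6·√(74 - 35·√(3))}

|AC| = 6·√(74 - 35·√(3))  (≈ 21.9458)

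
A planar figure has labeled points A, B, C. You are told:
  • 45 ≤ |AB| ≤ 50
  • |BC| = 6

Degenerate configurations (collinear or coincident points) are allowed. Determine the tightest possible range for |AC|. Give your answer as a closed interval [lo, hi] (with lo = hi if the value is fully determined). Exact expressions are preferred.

|AB| ∈ [45, 50]
|BC| ∈ {6}
|AC| ∈ [39, 56]

|AC| ∈ [39, 56]  (≈ [39.0000, 56.0000])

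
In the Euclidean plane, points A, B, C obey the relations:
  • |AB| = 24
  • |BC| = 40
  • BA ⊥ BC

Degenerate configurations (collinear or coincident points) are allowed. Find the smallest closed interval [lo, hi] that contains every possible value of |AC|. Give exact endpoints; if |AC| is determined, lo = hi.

|AC| = 8·√(34)  (≈ 46.6476)

|AB| ∈ {24}
|BC| ∈ {40}
|AC| ∈ {8·√(34)}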